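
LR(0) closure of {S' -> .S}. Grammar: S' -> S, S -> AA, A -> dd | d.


Start: S' -> .S
For each item with dot before a nonterminal B, add B -> .γ for every B-production
Closure: [S' -> .S, S -> .AA, A -> .dd, A -> .d]


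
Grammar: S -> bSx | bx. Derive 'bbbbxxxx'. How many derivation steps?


Derivation: S => bSx => bbSxx => bbbSxxx => bbbbxxxx
Steps: 4


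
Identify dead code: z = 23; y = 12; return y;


z is assigned but never read
Dead: 'z = 23'


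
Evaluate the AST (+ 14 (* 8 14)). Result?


Evaluate inner: (* 8 14) = 112
Evaluate root: (+ 14 112) = 126
Result: 126


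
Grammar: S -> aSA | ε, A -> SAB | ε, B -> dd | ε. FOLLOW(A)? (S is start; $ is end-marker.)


$ ∈ FOLLOW(S). For each A -> αBβ: add FIRST(β)\{ε} to FOLLOW(B); if β nullable, add FOLLOW(A).
FOLLOW(A) = {$, a, d}


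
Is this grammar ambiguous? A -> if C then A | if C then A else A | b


dangling else: 'if C then if C then b else b' parses two ways
Ambiguous


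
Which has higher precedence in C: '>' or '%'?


'%' is multiplicative (level 10); '>' is relational (level 7)
Higher level binds tighter
'%' has higher precedence than '>'


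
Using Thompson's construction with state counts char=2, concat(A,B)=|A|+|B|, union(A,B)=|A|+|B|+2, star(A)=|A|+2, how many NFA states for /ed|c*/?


Syntax tree has 3 char leaf(s), 1 union(s), 1 star(s)
chars contribute 3×2 = 6; each union adds +2; each star adds +2
Total: 6 + 2 + 2 = 10 states


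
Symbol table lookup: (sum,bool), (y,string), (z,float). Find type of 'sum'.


Lookup 'sum' → type bool


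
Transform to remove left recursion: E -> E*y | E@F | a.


Left-recursive alternatives: E*y, E@F; non-recursive: a
Introduce E': E -> aE', E' -> *yE' | @FE' | ε


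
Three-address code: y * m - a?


Break into single-operator statements:
t1 = y * m
t2 = t1 - a


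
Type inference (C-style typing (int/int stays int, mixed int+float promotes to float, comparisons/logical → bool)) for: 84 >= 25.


Operand types: int >= int
Rule: comparison yields bool
Result type: bool


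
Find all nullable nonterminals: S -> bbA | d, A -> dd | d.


A nonterminal is nullable iff some alternative derives ε (directly, or every symbol in it is nullable)
Nullable: {}


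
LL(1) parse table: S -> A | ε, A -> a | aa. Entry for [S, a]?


For [S, a]: 'a' ∈ FIRST(A)
Entry: S -> A


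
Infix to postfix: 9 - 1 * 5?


* has higher precedence, evaluate 1*5 first
Postfix: 9 1 5 * -


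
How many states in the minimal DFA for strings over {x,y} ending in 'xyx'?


Track the longest suffix of input matching a prefix of 'xyx': 4 classes (prefixes of length 0..3)
Minimal DFA: 4 states


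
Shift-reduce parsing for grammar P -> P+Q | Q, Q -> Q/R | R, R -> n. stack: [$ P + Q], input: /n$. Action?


'/' can extend Q; shift to build Q -> Q/R
Action: shift


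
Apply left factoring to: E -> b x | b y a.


Common prefix: 'b'
Factored: E -> b E', E' -> x | y a


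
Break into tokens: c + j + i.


Scan left to right, longest-match per lexeme
Tokens: ID(c), OP(+), ID(j), OP(+), ID(i)


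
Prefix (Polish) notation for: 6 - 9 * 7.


'*' binds tighter: tree is (- 6 (* 9 7))
Prefix: - 6 * 9 7


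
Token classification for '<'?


Pattern: operator symbol
Type: OPERATOR


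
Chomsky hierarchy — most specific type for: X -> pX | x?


Right-linear: every RHS is a terminal or a terminal followed by one nonterminal
Classification: Type 3 (Regular)


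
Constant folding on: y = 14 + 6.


14 + 6 = 20 at compile time
Optimized: y = 20


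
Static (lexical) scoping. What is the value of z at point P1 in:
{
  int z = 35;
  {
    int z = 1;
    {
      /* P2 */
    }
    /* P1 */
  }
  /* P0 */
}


z declared in the same block as P1
z = 1


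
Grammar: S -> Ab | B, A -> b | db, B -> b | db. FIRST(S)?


Per alternative of S: FIRST(Ab) = {b, d}; FIRST(B) = {b, d}
FIRST(S) = {b, d}


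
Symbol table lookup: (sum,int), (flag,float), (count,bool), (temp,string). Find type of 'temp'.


Lookup 'temp' → type string


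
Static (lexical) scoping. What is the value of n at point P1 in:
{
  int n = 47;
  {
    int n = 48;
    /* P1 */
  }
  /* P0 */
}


n declared in the same block as P1
n = 48


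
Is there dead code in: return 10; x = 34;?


statement follows a return and is unreachable
Dead: 'x = 34'


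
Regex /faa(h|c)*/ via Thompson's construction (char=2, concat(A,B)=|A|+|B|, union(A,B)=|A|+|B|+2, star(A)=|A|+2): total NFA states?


Syntax tree has 5 char leaf(s), 1 union(s), 1 star(s)
chars contribute 5×2 = 10; each union adds +2; each star adds +2
Total: 10 + 2 + 2 = 14 states


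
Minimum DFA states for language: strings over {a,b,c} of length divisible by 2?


Track length mod 2: states 0..1, accept at 0
Minimal DFA: 2 states


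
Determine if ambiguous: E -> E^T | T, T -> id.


precedence layered via separate nonterminal T: deterministic
Unambiguous


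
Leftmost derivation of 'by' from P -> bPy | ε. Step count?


Derivation: P => bPy => by
Steps: 2


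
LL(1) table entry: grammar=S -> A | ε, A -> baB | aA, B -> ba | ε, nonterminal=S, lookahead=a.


For [S, a]: 'a' ∈ FIRST(A)
Entry: S -> A


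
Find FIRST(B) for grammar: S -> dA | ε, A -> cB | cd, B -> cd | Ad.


Per alternative of B: FIRST(cd) = {c}; FIRST(Ad) = {c}
FIRST(B) = {c}


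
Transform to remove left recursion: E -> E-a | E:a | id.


Left-recursive alternatives: E-a, E:a; non-recursive: id
Introduce E': E -> idE', E' -> -aE' | :aE' | ε


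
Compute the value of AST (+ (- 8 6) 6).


Evaluate inner: (- 8 6) = 2
Evaluate root: (+ 2 6) = 8
Result: 8


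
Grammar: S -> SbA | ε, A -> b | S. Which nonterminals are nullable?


A nonterminal is nullable iff some alternative derives ε (directly, or every symbol in it is nullable)
Nullable: {A, S}


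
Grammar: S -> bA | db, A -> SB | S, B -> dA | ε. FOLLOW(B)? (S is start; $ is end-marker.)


$ ∈ FOLLOW(S). For each A -> αBβ: add FIRST(β)\{ε} to FOLLOW(B); if β nullable, add FOLLOW(A).
FOLLOW(B) = {$, d}


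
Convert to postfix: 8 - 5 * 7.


* has higher precedence, evaluate 5*7 first
Postfix: 8 5 7 * -


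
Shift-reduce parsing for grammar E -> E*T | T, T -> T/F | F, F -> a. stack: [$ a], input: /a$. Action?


'a' on top is the handle for F -> a
Action: reduce (F -> a)


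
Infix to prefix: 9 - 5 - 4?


left-to-right (same/higher precedence on left): tree is (- (- 9 5) 4)
Prefix: - - 9 5 4


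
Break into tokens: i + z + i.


Scan left to right, longest-match per lexeme
Tokens: ID(i), OP(+), ID(z), OP(+), ID(i)


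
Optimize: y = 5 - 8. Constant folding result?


5 - 8 = -3 at compile time
Optimized: y = -3


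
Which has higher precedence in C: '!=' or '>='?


'>=' is relational (level 7); '!=' is equality (level 6)
Higher level binds tighter
'>=' has higher precedence than '!='


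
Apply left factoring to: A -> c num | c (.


Common prefix: 'c'
Factored: A -> c A', A' -> num | (


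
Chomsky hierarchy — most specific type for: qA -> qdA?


LHS has context (more than one symbol) and |LHS| ≤ |RHS|
Classification: Type 1 (Context-Sensitive)


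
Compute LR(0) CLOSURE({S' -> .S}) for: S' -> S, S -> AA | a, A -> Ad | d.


Start: S' -> .S
For each item with dot before a nonterminal B, add B -> .γ for every B-production
Closure: [S' -> .S, S -> .AA, S -> .a, A -> .Ad, A -> .d]


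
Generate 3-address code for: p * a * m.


Break into single-operator statements:
t1 = p * a
t2 = t1 * m


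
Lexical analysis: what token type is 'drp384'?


Pattern: letter/underscore followed by alphanumerics, not a keyword
Type: IDENTIFIER


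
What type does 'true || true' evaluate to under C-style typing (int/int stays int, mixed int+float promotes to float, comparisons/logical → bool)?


Operand types: bool || bool
Rule: logical operators take bool operands and yield bool
Result type: bool


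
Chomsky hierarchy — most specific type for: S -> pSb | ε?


Single nonterminal LHS, but p^n b^n is not regular
Classification: Type 2 (Context-Free)


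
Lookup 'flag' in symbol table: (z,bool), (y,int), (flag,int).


Lookup 'flag' → type int


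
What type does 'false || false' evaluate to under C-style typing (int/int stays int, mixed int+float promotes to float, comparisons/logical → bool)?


Operand types: bool || bool
Rule: logical operators take bool operands and yield bool
Result type: bool


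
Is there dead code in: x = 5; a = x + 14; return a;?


x is read by a's definition; a is returned
No dead code


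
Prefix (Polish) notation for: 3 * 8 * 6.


left-to-right (same/higher precedence on left): tree is (* (* 3 8) 6)
Prefix: * * 3 8 6


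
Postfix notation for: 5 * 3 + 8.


Left to right (same or higher precedence on left)
Postfix: 5 3 * 8 +


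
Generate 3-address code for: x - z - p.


Break into single-operator statements:
t1 = x - z
t2 = t1 - p


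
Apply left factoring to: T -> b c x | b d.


Common prefix: 'b'
Factored: T -> b T', T' -> c x | d


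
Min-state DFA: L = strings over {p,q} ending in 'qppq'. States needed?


Track the longest suffix of input matching a prefix of 'qppq': 5 classes (prefixes of length 0..4)
Minimal DFA: 5 states


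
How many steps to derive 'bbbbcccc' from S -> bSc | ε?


Derivation: S => bSc => bbScc => bbbSccc => bbbbScccc => bbbbcccc
Steps: 5


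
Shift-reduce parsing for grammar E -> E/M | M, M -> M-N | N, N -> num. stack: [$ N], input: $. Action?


'N' (not preceded by M-) is the handle for M -> N
Action: reduce (M -> N)


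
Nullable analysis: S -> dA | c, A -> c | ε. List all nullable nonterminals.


A nonterminal is nullable iff some alternative derives ε (directly, or every symbol in it is nullable)
Nullable: {A}


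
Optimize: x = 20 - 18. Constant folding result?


20 - 18 = 2 at compile time
Optimized: x = 2


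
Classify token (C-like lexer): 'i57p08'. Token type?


Pattern: letter/underscore followed by alphanumerics, not a keyword
Type: IDENTIFIER


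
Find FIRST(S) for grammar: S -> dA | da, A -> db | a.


Per alternative of S: FIRST(dA) = {d}; FIRST(da) = {d}
FIRST(S) = {d}


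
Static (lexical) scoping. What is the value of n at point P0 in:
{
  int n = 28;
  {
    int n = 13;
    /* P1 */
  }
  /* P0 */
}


n declared in the same block as P0
n = 28


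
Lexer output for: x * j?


Scan left to right, longest-match per lexeme
Tokens: ID(x), OP(*), ID(j)


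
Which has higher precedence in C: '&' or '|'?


'&' is bitwise AND (level 5); '|' is bitwise OR (level 3)
Higher level binds tighter
'&' has higher precedence than '|'


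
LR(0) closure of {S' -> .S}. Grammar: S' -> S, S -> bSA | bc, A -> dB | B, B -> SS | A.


Start: S' -> .S
For each item with dot before a nonterminal B, add B -> .γ for every B-production
Closure: [S' -> .S, S -> .bSA, S -> .bc]


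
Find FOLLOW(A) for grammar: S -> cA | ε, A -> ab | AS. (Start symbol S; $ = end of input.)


$ ∈ FOLLOW(S). For each A -> αBβ: add FIRST(β)\{ε} to FOLLOW(B); if β nullable, add FOLLOW(A).
FOLLOW(A) = {$, c}


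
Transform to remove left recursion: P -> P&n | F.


Left-recursive alternatives: P&n; non-recursive: F
Introduce P': P -> FP', P' -> &nP' | ε


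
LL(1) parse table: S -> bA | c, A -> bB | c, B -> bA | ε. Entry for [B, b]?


For [B, b]: 'b' ∈ FIRST(bA)
Entry: B -> bA


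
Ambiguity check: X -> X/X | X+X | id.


'id/id+id' has two parse trees (no precedence encoded between / and +)
Ambiguous


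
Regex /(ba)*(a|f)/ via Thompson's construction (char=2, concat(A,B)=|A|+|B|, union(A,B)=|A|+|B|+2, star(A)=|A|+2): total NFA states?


Syntax tree has 4 char leaf(s), 1 union(s), 1 star(s)
chars contribute 4×2 = 8; each union adds +2; each star adds +2
Total: 8 + 2 + 2 = 12 states


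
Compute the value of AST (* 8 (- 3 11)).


Evaluate inner: (- 3 11) = -8
Evaluate root: (* 8 -8) = -64
Result: -64


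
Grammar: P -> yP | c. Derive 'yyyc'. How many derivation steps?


Derivation: P => yP => yyP => yyyP => yyyc
Steps: 4


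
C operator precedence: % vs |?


'%' is multiplicative (level 10); '|' is bitwise OR (level 3)
Higher level binds tighter
'%' has higher precedence than '|'


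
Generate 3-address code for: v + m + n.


Break into single-operator statements:
t1 = v + m
t2 = t1 + n


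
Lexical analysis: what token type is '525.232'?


Pattern: digits with a decimal point
Type: FLOAT_LITERAL


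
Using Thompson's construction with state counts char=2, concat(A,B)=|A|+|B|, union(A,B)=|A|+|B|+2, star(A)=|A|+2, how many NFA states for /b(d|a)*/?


Syntax tree has 3 char leaf(s), 1 union(s), 1 star(s)
chars contribute 3×2 = 6; each union adds +2; each star adds +2
Total: 6 + 2 + 2 = 10 states


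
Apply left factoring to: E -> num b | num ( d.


Common prefix: 'num'
Factored: E -> num E', E' -> b | ( d


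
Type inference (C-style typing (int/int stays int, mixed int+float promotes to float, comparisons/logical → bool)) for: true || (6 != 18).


Operand types: bool || bool
Rule: logical operators take bool operands and yield bool
Result type: bool


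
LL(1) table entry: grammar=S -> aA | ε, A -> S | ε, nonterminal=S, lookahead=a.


For [S, a]: 'a' ∈ FIRST(aA)
Entry: S -> aA


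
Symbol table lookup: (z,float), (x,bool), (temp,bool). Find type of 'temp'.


Lookup 'temp' → type bool


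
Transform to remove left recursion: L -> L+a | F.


Left-recursive alternatives: L+a; non-recursive: F
Introduce L': L -> FL', L' -> +aL' | ε


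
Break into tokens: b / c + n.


Scan left to right, longest-match per lexeme
Tokens: ID(b), OP(/), ID(c), OP(+), ID(n)


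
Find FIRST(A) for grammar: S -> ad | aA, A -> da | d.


Per alternative of A: FIRST(da) = {d}; FIRST(d) = {d}
FIRST(A) = {d}


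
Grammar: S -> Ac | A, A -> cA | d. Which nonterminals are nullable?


A nonterminal is nullable iff some alternative derives ε (directly, or every symbol in it is nullable)
Nullable: {}


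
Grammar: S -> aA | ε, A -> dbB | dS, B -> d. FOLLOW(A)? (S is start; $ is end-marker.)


$ ∈ FOLLOW(S). For each A -> αBβ: add FIRST(β)\{ε} to FOLLOW(B); if β nullable, add FOLLOW(A).
FOLLOW(A) = {$}


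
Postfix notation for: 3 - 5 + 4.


Left to right (same or higher precedence on left)
Postfix: 3 5 - 4 +


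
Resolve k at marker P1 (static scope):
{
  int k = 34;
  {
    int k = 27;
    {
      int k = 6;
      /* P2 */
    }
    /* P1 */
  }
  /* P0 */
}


k declared in the same block as P1
k = 27


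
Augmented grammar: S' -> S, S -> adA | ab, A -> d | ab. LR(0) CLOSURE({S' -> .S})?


Start: S' -> .S
For each item with dot before a nonterminal B, add B -> .γ for every B-production
Closure: [S' -> .S, S -> .adA, S -> .ab]


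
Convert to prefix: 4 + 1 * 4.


'*' binds tighter: tree is (+ 4 (* 1 4))
Prefix: + 4 * 1 4


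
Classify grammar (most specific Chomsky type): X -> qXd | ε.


Single nonterminal LHS, but q^n d^n is not regular
Classification: Type 2 (Context-Free)


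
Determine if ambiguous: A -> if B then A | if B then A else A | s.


dangling else: 'if B then if B then s else s' parses two ways
Ambiguous


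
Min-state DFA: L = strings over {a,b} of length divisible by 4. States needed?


Track length mod 4: states 0..3, accept at 0
Minimal DFA: 4 states


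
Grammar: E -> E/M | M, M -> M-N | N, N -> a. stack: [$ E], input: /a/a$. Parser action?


shift '/' to continue E -> E/M
Action: shift


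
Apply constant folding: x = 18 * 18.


18 * 18 = 324 at compile time
Optimized: x = 324


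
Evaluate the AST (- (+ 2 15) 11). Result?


Evaluate inner: (+ 2 15) = 17
Evaluate root: (- 17 11) = 6
Result: 6


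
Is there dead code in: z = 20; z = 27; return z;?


first assignment to z is overwritten before any read
Dead: 'z = 20'


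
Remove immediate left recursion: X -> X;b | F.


Left-recursive alternatives: X;b; non-recursive: F
Introduce X': X -> FX', X' -> ;bX' | ε


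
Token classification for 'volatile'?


Pattern: reserved word
Type: KEYWORD


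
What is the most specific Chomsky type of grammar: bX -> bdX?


LHS has context (more than one symbol) and |LHS| ≤ |RHS|
Classification: Type 1 (Context-Sensitive)


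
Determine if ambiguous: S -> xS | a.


right-linear, alternatives start with distinct terminals 'x' vs 'a': unique leftmost derivation
Unambiguous


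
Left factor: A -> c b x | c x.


Common prefix: 'c'
Factored: A -> c A', A' -> b x | x


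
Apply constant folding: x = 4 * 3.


4 * 3 = 12 at compile time
Optimized: x = 12


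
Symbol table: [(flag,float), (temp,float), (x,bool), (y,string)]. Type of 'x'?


Lookup 'x' → type bool


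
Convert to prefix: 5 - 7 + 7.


left-to-right (same/higher precedence on left): tree is (+ (- 5 7) 7)
Prefix: + - 5 7 7


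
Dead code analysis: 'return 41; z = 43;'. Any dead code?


statement follows a return and is unreachable
Dead: 'z = 43'


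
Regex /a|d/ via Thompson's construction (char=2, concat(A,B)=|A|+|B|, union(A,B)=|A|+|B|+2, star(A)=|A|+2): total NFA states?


Syntax tree has 2 char leaf(s), 1 union(s), 0 star(s)
chars contribute 2×2 = 4; each union adds +2; each star adds +2
Total: 4 + 2 + 0 = 6 states


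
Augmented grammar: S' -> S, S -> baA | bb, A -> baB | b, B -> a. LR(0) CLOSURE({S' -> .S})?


Start: S' -> .S
For each item with dot before a nonterminal B, add B -> .γ for every B-production
Closure: [S' -> .S, S -> .baA, S -> .bb]


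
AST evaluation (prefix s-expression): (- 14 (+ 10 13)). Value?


Evaluate inner: (+ 10 13) = 23
Evaluate root: (- 14 23) = -9
Result: -9


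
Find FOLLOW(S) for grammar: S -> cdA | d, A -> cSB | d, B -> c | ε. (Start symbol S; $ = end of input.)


$ ∈ FOLLOW(S). For each A -> αBβ: add FIRST(β)\{ε} to FOLLOW(B); if β nullable, add FOLLOW(A).
FOLLOW(S) = {$, c}


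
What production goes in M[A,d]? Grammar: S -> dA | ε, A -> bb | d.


For [A, d]: 'd' ∈ FIRST(d)
Entry: A -> d


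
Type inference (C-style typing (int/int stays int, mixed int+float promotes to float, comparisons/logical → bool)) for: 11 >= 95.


Operand types: int >= int
Rule: comparison yields bool
Result type: bool


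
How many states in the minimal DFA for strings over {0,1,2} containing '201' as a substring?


KMP-style automaton: 3 progress states + 1 absorbing accept = 4
Minimal DFA: 4 states


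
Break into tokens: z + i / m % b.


Scan left to right, longest-match per lexeme
Tokens: ID(z), OP(+), ID(i), OP(/), ID(m), OP(%), ID(b)


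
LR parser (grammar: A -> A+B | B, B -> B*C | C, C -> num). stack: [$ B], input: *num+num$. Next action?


shift '*' to continue B -> B*C
Action: shift


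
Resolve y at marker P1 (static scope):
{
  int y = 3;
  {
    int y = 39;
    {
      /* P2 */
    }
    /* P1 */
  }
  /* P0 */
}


y declared in the same block as P1
y = 39


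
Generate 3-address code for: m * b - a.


Break into single-operator statements:
t1 = m * b
t2 = t1 - a


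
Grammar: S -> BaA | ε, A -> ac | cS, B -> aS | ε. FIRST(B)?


Per alternative of B: FIRST(aS) = {a}; FIRST(ε) = {ε}
FIRST(B) = {a, ε}


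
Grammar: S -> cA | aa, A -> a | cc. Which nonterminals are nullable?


A nonterminal is nullable iff some alternative derives ε (directly, or every symbol in it is nullable)
Nullable: {}


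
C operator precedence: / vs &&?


'/' is multiplicative (level 10); '&&' is logical AND (level 2)
Higher level binds tighter
'/' has higher precedence than '&&'


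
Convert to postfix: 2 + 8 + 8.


Left to right (same or higher precedence on left)
Postfix: 2 8 + 8 +


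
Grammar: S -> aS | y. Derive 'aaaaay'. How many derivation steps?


Derivation: S => aS => aaS => aaaS => aaaaS => aaaaaS => aaaaay
Steps: 6


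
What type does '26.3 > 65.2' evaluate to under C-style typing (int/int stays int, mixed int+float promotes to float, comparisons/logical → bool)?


Operand types: float > float
Rule: comparison yields bool
Result type: bool


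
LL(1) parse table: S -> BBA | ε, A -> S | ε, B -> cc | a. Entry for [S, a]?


For [S, a]: 'a' ∈ FIRST(BBA)
Entry: S -> BBA


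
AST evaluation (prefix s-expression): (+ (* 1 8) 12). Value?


Evaluate inner: (* 1 8) = 8
Evaluate root: (+ 8 12) = 20
Result: 20


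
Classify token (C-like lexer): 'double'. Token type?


Pattern: reserved word
Type: KEYWORD


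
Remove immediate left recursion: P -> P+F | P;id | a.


Left-recursive alternatives: P+F, P;id; non-recursive: a
Introduce P': P -> aP', P' -> +FP' | ;idP' | ε


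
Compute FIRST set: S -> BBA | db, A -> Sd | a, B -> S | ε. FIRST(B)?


Per alternative of B: FIRST(S) = {a, d}; FIRST(ε) = {ε}
FIRST(B) = {a, d, ε}


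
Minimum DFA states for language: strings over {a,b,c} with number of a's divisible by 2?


Track (count of a) mod 2: states 0..1, accept at 0
Minimal DFA: 2 states


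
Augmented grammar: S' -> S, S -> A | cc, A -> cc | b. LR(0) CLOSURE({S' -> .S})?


Start: S' -> .S
For each item with dot before a nonterminal B, add B -> .γ for every B-production
Closure: [S' -> .S, S -> .A, S -> .cc, A -> .cc, A -> .b]


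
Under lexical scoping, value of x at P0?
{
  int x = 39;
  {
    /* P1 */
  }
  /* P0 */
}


x declared in the same block as P0
x = 39


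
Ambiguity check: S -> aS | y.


right-linear, alternatives start with distinct terminals 'a' vs 'y': unique leftmost derivation
Unambiguous


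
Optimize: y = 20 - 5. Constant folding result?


20 - 5 = 15 at compile time
Optimized: y = 15


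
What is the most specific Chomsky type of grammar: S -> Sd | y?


Left-linear: every RHS is a terminal or one nonterminal followed by a terminal
Classification: Type 3 (Regular)


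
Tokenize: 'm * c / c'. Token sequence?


Scan left to right, longest-match per lexeme
Tokens: ID(m), OP(*), ID(c), OP(/), ID(c)


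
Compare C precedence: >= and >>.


'>>' is shift (level 8); '>=' is relational (level 7)
Higher level binds tighter
'>>' has higher precedence than '>='


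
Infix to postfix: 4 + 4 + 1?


Left to right (same or higher precedence on left)
Postfix: 4 4 + 1 +


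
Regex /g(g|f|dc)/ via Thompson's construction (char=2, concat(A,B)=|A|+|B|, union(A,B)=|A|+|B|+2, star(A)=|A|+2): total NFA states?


Syntax tree has 5 char leaf(s), 2 union(s), 0 star(s)
chars contribute 5×2 = 10; each union adds +2; each star adds +2
Total: 10 + 4 + 0 = 14 states


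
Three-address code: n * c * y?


Break into single-operator statements:
t1 = n * c
t2 = t1 * y


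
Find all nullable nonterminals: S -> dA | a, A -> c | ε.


A nonterminal is nullable iff some alternative derives ε (directly, or every symbol in it is nullable)
Nullable: {A}


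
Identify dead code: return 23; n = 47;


statement follows a return and is unreachable
Dead: 'n = 47'


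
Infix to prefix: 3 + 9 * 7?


'*' binds tighter: tree is (+ 3 (* 9 7))
Prefix: + 3 * 9 7


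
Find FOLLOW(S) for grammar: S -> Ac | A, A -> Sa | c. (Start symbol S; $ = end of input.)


$ ∈ FOLLOW(S). For each A -> αBβ: add FIRST(β)\{ε} to FOLLOW(B); if β nullable, add FOLLOW(A).
FOLLOW(S) = {$, a}


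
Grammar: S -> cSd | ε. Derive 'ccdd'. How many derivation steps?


Derivation: S => cSd => ccSdd => ccdd
Steps: 3


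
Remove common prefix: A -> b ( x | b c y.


Common prefix: 'b'
Factored: A -> b A', A' -> ( x | c y


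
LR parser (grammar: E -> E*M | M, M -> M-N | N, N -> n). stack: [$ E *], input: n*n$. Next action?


no handle ('E*' is not any RHS); shift 'n'
Action: shift


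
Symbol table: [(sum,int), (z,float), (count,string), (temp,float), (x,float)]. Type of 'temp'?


Lookup 'temp' → type float


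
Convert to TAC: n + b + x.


Break into single-operator statements:
t1 = n + b
t2 = t1 + x


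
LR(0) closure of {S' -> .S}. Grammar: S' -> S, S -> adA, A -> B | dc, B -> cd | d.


Start: S' -> .S
For each item with dot before a nonterminal B, add B -> .γ for every B-production
Closure: [S' -> .S, S -> .adA]


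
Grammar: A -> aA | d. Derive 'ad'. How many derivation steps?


Derivation: A => aA => ad
Steps: 2


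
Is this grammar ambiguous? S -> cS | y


right-linear, alternatives start with distinct terminals 'c' vs 'y': unique leftmost derivation
Unambiguous


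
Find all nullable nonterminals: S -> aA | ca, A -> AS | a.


A nonterminal is nullable iff some alternative derives ε (directly, or every symbol in it is nullable)
Nullable: {}


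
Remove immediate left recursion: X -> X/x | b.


Left-recursive alternatives: X/x; non-recursive: b
Introduce X': X -> bX', X' -> /xX' | ε


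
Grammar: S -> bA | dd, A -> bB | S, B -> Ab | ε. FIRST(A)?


Per alternative of A: FIRST(bB) = {b}; FIRST(S) = {b, d}
FIRST(A) = {b, d}


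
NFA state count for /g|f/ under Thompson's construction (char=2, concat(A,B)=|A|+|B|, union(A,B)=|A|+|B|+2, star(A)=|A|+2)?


Syntax tree has 2 char leaf(s), 1 union(s), 0 star(s)
chars contribute 2×2 = 4; each union adds +2; each star adds +2
Total: 4 + 2 + 0 = 6 states


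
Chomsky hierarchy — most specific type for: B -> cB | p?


Right-linear: every RHS is a terminal or a terminal followed by one nonterminal
Classification: Type 3 (Regular)


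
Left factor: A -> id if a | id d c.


Common prefix: 'id'
Factored: A -> id A', A' -> if a | d c


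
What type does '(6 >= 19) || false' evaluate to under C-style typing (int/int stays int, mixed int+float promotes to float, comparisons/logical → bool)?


Operand types: bool || bool
Rule: logical operators take bool operands and yield bool
Result type: bool


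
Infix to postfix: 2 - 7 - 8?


Left to right (same or higher precedence on left)
Postfix: 2 7 - 8 -


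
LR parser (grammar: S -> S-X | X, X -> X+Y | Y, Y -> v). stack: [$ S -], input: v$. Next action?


no handle ('S-' is not any RHS); shift 'v'
Action: shift


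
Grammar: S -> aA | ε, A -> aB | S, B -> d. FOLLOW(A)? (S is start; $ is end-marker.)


$ ∈ FOLLOW(S). For each A -> αBβ: add FIRST(β)\{ε} to FOLLOW(B); if β nullable, add FOLLOW(A).
FOLLOW(A) = {$}


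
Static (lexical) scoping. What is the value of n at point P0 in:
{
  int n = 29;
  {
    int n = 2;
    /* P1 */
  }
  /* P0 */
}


n declared in the same block as P0
n = 29


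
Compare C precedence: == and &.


'==' is equality (level 6); '&' is bitwise AND (level 5)
Higher level binds tighter
'==' has higher precedence than '&'


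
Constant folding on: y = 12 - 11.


12 - 11 = 1 at compile time
Optimized: y = 1


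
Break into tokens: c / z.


Scan left to right, longest-match per lexeme
Tokens: ID(c), OP(/), ID(z)


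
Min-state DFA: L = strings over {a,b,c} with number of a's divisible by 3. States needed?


Track (count of a) mod 3: states 0..2, accept at 0
Minimal DFA: 3 states


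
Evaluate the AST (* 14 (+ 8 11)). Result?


Evaluate inner: (+ 8 11) = 19
Evaluate root: (* 14 19) = 266
Result: 266


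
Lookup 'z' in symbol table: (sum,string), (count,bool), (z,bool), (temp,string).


Lookup 'z' → type bool


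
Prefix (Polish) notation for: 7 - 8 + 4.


left-to-right (same/higher precedence on left): tree is (+ (- 7 8) 4)
Prefix: + - 7 8 4


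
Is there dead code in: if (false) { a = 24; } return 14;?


condition is constant false, so the whole block is unreachable
Dead: 'if (false) { a = 24; }'


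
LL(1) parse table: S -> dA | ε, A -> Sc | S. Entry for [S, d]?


For [S, d]: 'd' ∈ FIRST(dA)
Entry: S -> dA


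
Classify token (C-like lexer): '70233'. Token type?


Pattern: digits only
Type: INTEGER_LITERAL


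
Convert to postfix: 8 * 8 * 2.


Left to right (same or higher precedence on left)
Postfix: 8 8 * 2 *


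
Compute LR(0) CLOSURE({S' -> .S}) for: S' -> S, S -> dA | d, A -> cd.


Start: S' -> .S
For each item with dot before a nonterminal B, add B -> .γ for every B-production
Closure: [S' -> .S, S -> .dA, S -> .d]


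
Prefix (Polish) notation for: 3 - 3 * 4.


'*' binds tighter: tree is (- 3 (* 3 4))
Prefix: - 3 * 3 4


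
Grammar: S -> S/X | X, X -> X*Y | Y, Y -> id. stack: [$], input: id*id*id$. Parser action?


no handle on stack; shift 'id'
Action: shift


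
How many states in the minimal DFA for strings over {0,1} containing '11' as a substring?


KMP-style automaton: 2 progress states + 1 absorbing accept = 3
Minimal DFA: 3 states


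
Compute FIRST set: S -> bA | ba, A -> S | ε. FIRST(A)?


Per alternative of A: FIRST(S) = {b}; FIRST(ε) = {ε}
FIRST(A) = {b, ε}


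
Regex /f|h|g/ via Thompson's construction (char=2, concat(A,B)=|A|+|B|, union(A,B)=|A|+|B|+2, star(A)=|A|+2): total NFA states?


Syntax tree has 3 char leaf(s), 2 union(s), 0 star(s)
chars contribute 3×2 = 6; each union adds +2; each star adds +2
Total: 6 + 4 + 0 = 10 states


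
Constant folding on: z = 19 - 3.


19 - 3 = 16 at compile time
Optimized: z = 16


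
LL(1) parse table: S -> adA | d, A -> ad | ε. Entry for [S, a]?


For [S, a]: 'a' ∈ FIRST(adA)
Entry: S -> adA


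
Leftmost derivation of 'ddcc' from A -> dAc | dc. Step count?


Derivation: A => dAc => ddcc
Steps: 2


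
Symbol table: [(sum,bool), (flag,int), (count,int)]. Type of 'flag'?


Lookup 'flag' → type int


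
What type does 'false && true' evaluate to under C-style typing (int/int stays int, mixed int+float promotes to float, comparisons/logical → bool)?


Operand types: bool && bool
Rule: logical operators take bool operands and yield bool
Result type: bool


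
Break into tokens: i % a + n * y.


Scan left to right, longest-match per lexeme
Tokens: ID(i), OP(%), ID(a), OP(+), ID(n), OP(*), ID(y)


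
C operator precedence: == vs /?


'/' is multiplicative (level 10); '==' is equality (level 6)
Higher level binds tighter
'/' has higher precedence than '=='


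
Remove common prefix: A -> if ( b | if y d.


Common prefix: 'if'
Factored: A -> if A', A' -> ( b | y d


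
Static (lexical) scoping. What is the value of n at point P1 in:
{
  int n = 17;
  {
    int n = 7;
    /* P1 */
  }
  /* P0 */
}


n declared in the same block as P1
n = 7


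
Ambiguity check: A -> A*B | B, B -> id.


precedence layered via separate nonterminal B: deterministic
Unambiguous


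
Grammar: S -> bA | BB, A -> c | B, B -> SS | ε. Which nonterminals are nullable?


A nonterminal is nullable iff some alternative derives ε (directly, or every symbol in it is nullable)
Nullable: {A, B, S}


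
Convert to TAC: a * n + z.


Break into single-operator statements:
t1 = a * n
t2 = t1 + z


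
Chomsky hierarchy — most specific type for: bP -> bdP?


LHS has context (more than one symbol) and |LHS| ≤ |RHS|
Classification: Type 1 (Context-Sensitive)


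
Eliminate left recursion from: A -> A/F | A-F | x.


Left-recursive alternatives: A/F, A-F; non-recursive: x
Introduce A': A -> xA', A' -> /FA' | -FA' | ε


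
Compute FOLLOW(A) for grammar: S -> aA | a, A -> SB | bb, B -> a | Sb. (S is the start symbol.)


$ ∈ FOLLOW(S). For each A -> αBβ: add FIRST(β)\{ε} to FOLLOW(B); if β nullable, add FOLLOW(A).
FOLLOW(A) = {$, a, b}


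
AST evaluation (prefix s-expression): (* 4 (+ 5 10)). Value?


Evaluate inner: (+ 5 10) = 15
Evaluate root: (* 4 15) = 60
Result: 60


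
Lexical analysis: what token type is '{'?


Pattern: delimiter/punctuation
Type: PUNCTUATION


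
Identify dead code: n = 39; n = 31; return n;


first assignment to n is overwritten before any read
Dead: 'n = 39'


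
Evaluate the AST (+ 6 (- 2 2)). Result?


Evaluate inner: (- 2 2) = 0
Evaluate root: (+ 6 0) = 6
Result: 6


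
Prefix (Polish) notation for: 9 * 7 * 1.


left-to-right (same/higher precedence on left): tree is (* (* 9 7) 1)
Prefix: * * 9 7 1


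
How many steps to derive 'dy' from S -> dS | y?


Derivation: S => dS => dy
Steps: 2


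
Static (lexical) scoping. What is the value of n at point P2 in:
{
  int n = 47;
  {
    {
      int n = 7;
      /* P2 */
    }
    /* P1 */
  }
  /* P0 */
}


n declared in the same block as P2
n = 7


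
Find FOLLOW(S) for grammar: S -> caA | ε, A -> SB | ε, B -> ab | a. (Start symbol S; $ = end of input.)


$ ∈ FOLLOW(S). For each A -> αBβ: add FIRST(β)\{ε} to FOLLOW(B); if β nullable, add FOLLOW(A).
FOLLOW(S) = {$, a}


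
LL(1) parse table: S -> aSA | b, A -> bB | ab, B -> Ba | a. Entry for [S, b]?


For [S, b]: 'b' ∈ FIRST(b)
Entry: S -> b


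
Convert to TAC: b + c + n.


Break into single-operator statements:
t1 = b + c
t2 = t1 + n


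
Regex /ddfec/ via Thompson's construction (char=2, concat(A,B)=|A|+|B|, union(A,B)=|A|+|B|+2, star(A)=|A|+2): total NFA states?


Syntax tree has 5 char leaf(s), 0 union(s), 0 star(s)
chars contribute 5×2 = 10; each union adds +2; each star adds +2
Total: 10 + 0 + 0 = 10 states


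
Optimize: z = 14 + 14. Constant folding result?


14 + 14 = 28 at compile time
Optimized: z = 28


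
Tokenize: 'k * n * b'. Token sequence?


Scan left to right, longest-match per lexeme
Tokens: ID(k), OP(*), ID(n), OP(*), ID(b)


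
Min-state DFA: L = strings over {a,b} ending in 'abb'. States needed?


Track the longest suffix of input matching a prefix of 'abb': 4 classes (prefixes of length 0..3)
Minimal DFA: 4 states


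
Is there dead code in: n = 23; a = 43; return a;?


n is assigned but never read
Dead: 'n = 23'


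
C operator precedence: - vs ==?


'-' is additive (level 9); '==' is equality (level 6)
Higher level binds tighter
'-' has higher precedence than '=='


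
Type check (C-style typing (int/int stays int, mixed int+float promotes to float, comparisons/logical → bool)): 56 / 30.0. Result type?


Operand types: int / float
Rule: mixed int/float promotes to float; int/int stays int
Result type: float


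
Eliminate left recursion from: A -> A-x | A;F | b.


Left-recursive alternatives: A-x, A;F; non-recursive: b
Introduce A': A -> bA', A' -> -xA' | ;FA' | ε


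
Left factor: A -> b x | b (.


Common prefix: 'b'
Factored: A -> b A', A' -> x | (


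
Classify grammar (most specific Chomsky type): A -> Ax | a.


Left-linear: every RHS is a terminal or one nonterminal followed by a terminal
Classification: Type 3 (Regular)


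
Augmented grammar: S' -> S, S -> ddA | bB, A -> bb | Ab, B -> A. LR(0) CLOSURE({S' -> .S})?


Start: S' -> .S
For each item with dot before a nonterminal B, add B -> .γ for every B-production
Closure: [S' -> .S, S -> .ddA, S -> .bB]


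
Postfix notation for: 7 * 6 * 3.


Left to right (same or higher precedence on left)
Postfix: 7 6 * 3 *


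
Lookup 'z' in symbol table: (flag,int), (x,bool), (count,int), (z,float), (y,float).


Lookup 'z' → type float


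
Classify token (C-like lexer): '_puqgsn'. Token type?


Pattern: letter/underscore followed by alphanumerics, not a keyword
Type: IDENTIFIER


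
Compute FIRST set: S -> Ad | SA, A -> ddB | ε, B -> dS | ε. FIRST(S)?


Per alternative of S: FIRST(Ad) = {d}; FIRST(SA) = {d}
FIRST(S) = {d}


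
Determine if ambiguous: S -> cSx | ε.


balanced c^n…x^n: each string has a unique parse
Unambiguous


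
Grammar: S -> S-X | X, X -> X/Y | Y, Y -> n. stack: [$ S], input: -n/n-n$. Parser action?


shift '-' to continue S -> S-X
Action: shift


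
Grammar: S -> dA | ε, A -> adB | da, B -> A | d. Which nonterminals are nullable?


A nonterminal is nullable iff some alternative derives ε (directly, or every symbol in it is nullable)
Nullable: {S}


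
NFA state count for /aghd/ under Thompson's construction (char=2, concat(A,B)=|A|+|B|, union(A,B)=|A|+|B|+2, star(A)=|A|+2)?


Syntax tree has 4 char leaf(s), 0 union(s), 0 star(s)
chars contribute 4×2 = 8; each union adds +2; each star adds +2
Total: 8 + 0 + 0 = 8 states


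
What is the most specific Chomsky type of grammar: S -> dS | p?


Right-linear: every RHS is a terminal or a terminal followed by one nonterminal
Classification: Type 3 (Regular)


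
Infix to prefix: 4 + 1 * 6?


'*' binds tighter: tree is (+ 4 (* 1 6))
Prefix: + 4 * 1 6


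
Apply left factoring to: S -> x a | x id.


Common prefix: 'x'
Factored: S -> x S', S' -> a | id


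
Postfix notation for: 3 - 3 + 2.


Left to right (same or higher precedence on left)
Postfix: 3 3 - 2 +


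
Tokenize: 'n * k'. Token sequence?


Scan left to right, longest-match per lexeme
Tokens: ID(n), OP(*), ID(k)


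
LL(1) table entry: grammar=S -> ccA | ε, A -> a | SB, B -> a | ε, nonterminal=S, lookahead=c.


For [S, c]: 'c' ∈ FIRST(ccA)
Entry: S -> ccA


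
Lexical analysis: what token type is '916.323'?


Pattern: digits with a decimal point
Type: FLOAT_LITERAL


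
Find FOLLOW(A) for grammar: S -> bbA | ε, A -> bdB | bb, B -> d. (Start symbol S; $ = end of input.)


$ ∈ FOLLOW(S). For each A -> αBβ: add FIRST(β)\{ε} to FOLLOW(B); if β nullable, add FOLLOW(A).
FOLLOW(A) = {$}


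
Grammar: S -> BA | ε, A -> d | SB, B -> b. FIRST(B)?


Per alternative of B: FIRST(b) = {b}
FIRST(B) = {b}


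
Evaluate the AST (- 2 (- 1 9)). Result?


Evaluate inner: (- 1 9) = -8
Evaluate root: (- 2 -8) = 10
Result: 10


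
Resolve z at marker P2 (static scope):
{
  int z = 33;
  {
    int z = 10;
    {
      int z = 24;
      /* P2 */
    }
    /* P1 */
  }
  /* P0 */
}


z declared in the same block as P2
z = 24


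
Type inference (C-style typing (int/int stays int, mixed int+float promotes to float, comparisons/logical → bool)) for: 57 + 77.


Operand types: int + int
Rule: mixed int/float promotes to float; int/int stays int
Result type: int


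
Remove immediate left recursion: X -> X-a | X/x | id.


Left-recursive alternatives: X-a, X/x; non-recursive: id
Introduce X': X -> idX', X' -> -aX' | /xX' | ε


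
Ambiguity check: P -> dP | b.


right-linear, alternatives start with distinct terminals 'd' vs 'b': unique leftmost derivation
Unambiguous


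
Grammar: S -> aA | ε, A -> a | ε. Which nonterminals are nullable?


A nonterminal is nullable iff some alternative derives ε (directly, or every symbol in it is nullable)
Nullable: {A, S}


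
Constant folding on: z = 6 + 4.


6 + 4 = 10 at compile time
Optimized: z = 10


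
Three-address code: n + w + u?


Break into single-operator statements:
t1 = n + w
t2 = t1 + u


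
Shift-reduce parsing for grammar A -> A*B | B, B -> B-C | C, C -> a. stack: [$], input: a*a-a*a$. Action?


no handle on stack; shift 'a'
Action: shift


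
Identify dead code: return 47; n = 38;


statement follows a return and is unreachable
Dead: 'n = 38'


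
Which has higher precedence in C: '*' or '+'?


'*' is multiplicative (level 10); '+' is additive (level 9)
Higher level binds tighter
'*' has higher precedence than '+'


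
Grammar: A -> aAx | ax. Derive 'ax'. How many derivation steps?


Derivation: A => ax
Steps: 1
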